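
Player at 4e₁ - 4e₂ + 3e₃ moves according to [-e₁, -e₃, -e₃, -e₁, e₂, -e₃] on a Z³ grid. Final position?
(2, -3, 0)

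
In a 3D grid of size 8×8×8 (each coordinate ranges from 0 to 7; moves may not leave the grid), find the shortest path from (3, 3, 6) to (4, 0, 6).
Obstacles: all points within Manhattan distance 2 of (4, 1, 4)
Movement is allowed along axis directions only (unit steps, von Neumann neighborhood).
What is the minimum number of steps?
4
(one shortest path: (3, 3, 6) → (3, 2, 6) → (3, 1, 6) → (3, 0, 6) → (4, 0, 6))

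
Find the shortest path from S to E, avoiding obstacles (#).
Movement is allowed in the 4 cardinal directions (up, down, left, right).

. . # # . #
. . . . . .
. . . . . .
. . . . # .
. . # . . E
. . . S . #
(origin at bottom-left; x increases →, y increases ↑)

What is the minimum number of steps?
3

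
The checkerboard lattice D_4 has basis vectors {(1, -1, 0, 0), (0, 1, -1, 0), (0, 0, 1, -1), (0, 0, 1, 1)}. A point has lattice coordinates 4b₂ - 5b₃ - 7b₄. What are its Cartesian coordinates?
(0, 4, -16, -2)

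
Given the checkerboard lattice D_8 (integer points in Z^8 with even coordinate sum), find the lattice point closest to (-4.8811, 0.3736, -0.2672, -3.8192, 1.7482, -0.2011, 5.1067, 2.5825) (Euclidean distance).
(-5, 0, 0, -4, 2, 0, 5, 2)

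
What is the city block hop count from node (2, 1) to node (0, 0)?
3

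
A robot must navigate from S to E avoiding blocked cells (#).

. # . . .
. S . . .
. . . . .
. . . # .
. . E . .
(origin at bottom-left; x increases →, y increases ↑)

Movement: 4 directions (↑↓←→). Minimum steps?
4
(one shortest path: (1, 3) → (2, 3) → (2, 2) → (2, 1) → (2, 0))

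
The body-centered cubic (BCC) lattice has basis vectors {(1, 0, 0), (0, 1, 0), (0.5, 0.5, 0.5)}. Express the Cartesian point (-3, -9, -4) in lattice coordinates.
b₁ - 5b₂ - 8b₃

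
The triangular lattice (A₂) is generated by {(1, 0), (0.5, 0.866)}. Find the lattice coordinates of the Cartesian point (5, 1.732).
4b₁ + 2b₂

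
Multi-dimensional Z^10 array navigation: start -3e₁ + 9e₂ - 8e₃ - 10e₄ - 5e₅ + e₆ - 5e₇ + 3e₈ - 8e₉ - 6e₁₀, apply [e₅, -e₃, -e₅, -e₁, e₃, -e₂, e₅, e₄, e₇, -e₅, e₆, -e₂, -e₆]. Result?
(-4, 7, -8, -9, -5, 1, -4, 3, -8, -6)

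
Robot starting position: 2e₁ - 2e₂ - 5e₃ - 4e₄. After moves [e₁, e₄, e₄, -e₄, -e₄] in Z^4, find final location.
(3, -2, -5, -4)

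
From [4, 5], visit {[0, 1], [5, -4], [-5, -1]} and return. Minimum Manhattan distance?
38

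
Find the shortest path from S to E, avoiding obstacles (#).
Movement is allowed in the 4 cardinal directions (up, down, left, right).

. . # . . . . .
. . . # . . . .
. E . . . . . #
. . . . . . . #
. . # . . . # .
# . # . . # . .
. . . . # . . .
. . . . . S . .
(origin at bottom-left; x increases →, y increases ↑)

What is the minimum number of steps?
9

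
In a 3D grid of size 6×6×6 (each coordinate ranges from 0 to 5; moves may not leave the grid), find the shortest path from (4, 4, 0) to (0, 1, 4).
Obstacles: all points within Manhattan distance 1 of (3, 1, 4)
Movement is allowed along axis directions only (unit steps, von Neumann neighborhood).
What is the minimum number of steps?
11
(one shortest path: (4, 4, 0) → (3, 4, 0) → (2, 4, 0) → (1, 4, 0) → (0, 4, 0) → (0, 3, 0) → (0, 2, 0) → (0, 1, 0) → (0, 1, 1) → (0, 1, 2) → (0, 1, 3) → (0, 1, 4))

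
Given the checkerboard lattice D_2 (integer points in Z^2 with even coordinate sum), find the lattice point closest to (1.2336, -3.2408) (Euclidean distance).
(1, -3)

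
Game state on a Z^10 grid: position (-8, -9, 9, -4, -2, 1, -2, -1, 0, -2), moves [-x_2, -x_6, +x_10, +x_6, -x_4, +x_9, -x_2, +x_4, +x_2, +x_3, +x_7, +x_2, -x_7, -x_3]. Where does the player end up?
(-8, -9, 9, -4, -2, 1, -2, -1, 1, -1)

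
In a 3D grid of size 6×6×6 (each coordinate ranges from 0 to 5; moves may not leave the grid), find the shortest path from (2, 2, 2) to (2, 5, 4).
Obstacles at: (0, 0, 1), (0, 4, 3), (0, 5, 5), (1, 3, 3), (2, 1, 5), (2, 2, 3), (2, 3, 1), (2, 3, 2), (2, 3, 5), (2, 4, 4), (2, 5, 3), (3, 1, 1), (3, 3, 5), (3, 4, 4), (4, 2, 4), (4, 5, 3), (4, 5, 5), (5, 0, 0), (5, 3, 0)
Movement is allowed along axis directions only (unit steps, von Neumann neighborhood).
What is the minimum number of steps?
7
(one shortest path: (2, 2, 2) → (1, 2, 2) → (1, 3, 2) → (1, 4, 2) → (1, 5, 2) → (1, 5, 3) → (1, 5, 4) → (2, 5, 4))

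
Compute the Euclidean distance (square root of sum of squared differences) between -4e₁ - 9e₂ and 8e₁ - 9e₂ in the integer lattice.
12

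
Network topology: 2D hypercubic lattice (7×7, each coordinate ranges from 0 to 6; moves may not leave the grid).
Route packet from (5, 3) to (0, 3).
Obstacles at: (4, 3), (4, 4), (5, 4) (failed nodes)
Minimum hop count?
7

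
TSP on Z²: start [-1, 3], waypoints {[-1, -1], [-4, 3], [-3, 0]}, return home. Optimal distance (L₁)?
14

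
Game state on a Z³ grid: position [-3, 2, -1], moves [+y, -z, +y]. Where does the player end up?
(-3, 4, -2)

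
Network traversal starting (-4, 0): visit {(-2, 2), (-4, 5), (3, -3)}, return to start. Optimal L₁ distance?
30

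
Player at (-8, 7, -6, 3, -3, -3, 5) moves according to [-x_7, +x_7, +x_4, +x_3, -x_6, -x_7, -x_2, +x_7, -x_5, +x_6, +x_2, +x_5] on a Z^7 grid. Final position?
(-8, 7, -5, 4, -3, -3, 5)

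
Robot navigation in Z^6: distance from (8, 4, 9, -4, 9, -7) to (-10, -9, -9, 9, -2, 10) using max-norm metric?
18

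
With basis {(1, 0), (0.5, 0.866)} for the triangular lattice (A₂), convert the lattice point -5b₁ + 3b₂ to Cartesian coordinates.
(-3.5, 2.598)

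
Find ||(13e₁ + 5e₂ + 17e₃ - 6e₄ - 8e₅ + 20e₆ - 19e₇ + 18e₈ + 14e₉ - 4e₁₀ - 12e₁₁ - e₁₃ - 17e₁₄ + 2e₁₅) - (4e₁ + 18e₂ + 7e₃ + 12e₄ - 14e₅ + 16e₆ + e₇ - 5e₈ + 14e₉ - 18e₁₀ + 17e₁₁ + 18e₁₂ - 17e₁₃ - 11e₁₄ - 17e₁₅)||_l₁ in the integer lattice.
205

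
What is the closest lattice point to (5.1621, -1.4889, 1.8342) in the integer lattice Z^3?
(5, -1, 2)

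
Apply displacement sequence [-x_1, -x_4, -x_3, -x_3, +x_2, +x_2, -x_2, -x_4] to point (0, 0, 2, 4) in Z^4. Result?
(-1, 1, 0, 2)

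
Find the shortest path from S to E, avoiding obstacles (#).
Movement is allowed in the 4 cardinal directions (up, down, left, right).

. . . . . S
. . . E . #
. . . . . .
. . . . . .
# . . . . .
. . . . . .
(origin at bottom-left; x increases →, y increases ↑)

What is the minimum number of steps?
3
(one shortest path: (5, 5) → (4, 5) → (3, 5) → (3, 4))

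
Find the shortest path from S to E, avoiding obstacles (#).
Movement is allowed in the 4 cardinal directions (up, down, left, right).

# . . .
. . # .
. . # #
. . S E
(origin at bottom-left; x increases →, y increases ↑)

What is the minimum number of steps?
1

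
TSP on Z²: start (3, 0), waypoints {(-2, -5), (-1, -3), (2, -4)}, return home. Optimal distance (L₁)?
20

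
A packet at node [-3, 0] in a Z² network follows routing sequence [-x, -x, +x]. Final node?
(-4, 0)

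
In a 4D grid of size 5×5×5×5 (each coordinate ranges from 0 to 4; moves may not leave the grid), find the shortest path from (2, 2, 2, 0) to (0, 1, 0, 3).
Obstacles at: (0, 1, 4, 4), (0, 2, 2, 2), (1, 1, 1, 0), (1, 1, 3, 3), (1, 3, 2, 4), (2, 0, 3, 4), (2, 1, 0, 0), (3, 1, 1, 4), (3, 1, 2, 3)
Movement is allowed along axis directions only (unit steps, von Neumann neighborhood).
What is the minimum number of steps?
8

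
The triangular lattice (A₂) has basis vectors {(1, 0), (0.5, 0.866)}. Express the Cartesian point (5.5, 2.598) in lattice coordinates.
4b₁ + 3b₂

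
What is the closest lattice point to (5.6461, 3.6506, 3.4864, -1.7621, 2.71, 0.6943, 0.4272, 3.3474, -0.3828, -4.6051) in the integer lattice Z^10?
(6, 4, 3, -2, 3, 1, 0, 3, 0, -5)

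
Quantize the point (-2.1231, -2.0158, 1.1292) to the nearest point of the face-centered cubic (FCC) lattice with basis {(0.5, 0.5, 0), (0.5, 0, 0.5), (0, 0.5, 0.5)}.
(-2, -2, 1)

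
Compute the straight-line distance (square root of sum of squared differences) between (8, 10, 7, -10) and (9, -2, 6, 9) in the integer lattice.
22.5167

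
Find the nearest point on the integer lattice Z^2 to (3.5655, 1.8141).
(4, 2)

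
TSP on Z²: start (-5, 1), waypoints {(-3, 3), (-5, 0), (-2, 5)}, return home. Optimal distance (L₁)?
16
(one optimal route: (-5, 1) → (-3, 3) → (-2, 5) → (-5, 0) → (-5, 1))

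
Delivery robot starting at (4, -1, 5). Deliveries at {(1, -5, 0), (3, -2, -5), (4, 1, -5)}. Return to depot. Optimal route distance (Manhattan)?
38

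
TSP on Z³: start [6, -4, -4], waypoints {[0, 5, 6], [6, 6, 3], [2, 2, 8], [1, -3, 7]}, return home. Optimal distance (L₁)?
58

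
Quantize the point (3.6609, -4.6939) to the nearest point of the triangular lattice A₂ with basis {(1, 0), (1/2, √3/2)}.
(3.5, -4.33)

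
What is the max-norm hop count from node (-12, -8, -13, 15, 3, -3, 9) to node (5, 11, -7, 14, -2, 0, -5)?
19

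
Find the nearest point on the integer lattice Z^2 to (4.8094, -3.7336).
(5, -4)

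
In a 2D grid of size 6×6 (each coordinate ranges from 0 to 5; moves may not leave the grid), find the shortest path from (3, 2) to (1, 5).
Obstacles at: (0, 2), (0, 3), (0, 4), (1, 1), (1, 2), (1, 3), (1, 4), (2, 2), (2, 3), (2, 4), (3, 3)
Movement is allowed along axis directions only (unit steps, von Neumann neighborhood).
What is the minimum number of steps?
7
(one shortest path: (3, 2) → (4, 2) → (4, 3) → (4, 4) → (3, 4) → (3, 5) → (2, 5) → (1, 5))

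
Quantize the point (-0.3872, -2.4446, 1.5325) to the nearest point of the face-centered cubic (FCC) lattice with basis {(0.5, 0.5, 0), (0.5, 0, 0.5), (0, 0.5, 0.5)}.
(0, -2.5, 1.5)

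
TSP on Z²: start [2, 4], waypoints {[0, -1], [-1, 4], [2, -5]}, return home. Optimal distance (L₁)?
24
(one optimal route: (2, 4) → (-1, 4) → (0, -1) → (2, -5) → (2, 4))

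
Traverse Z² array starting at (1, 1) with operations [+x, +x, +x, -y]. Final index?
(4, 0)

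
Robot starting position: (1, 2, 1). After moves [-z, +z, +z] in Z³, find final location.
(1, 2, 2)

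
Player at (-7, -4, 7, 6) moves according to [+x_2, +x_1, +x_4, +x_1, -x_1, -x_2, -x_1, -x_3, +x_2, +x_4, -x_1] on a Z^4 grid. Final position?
(-8, -3, 6, 8)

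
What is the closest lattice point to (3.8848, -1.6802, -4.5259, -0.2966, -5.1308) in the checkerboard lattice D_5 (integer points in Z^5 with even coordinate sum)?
(4, -2, -5, 0, -5)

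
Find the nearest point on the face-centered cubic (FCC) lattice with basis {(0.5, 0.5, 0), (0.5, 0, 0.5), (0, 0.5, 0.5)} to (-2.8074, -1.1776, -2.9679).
(-3, -1, -3)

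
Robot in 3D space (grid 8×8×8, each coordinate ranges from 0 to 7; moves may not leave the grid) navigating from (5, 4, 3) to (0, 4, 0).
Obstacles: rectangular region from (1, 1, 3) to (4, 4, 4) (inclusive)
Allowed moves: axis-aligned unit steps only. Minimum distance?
8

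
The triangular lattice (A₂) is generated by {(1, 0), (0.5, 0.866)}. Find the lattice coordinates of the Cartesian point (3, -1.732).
4b₁ - 2b₂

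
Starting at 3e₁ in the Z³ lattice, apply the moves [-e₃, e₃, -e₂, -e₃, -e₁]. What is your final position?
(2, -1, -1)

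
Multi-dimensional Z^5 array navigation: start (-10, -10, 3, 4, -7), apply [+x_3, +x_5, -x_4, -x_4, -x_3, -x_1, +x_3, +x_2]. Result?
(-11, -9, 4, 2, -6)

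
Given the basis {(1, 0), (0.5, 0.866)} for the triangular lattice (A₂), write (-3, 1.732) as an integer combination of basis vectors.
-4b₁ + 2b₂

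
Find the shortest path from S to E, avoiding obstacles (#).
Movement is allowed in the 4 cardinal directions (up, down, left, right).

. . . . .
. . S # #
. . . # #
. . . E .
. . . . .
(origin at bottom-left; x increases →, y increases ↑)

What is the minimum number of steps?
3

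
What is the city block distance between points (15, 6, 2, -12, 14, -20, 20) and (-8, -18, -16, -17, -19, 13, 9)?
147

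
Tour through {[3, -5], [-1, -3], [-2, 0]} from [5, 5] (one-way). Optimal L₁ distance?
22
(one optimal route: (5, 5) → (3, -5) → (-1, -3) → (-2, 0))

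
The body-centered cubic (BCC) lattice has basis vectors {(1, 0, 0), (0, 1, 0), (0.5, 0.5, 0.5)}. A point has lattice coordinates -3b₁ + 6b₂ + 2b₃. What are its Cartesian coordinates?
(-2, 7, 1)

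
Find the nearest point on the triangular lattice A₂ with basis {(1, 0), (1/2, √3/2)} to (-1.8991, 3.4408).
(-2, 3.464)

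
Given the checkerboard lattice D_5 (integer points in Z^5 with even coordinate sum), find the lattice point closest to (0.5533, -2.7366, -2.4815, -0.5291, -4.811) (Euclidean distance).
(1, -3, -2, -1, -5)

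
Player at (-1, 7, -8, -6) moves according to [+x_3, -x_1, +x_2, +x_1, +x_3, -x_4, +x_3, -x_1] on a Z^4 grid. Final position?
(-2, 8, -5, -7)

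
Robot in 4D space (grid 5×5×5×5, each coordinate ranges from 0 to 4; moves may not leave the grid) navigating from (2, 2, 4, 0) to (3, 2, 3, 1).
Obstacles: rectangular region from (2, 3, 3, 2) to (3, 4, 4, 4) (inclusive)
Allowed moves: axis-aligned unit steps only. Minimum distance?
3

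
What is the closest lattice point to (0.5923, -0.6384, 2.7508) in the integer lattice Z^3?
(1, -1, 3)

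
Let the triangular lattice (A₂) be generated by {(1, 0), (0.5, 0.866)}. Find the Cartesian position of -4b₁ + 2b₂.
(-3, 1.732)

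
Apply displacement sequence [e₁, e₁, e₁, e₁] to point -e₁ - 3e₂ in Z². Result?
(3, -3)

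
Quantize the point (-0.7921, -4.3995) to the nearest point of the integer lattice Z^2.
(-1, -4)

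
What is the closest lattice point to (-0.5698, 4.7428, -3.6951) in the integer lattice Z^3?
(-1, 5, -4)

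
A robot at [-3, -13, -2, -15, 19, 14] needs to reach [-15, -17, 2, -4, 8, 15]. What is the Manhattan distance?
43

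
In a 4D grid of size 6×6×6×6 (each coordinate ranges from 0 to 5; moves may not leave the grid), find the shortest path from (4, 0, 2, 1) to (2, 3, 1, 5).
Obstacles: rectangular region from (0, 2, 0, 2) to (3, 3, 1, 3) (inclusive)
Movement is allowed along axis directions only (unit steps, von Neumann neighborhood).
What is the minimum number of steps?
10
(one shortest path: (4, 0, 2, 1) → (3, 0, 2, 1) → (2, 0, 2, 1) → (2, 1, 2, 1) → (2, 2, 2, 1) → (2, 3, 2, 1) → (2, 3, 2, 2) → (2, 3, 2, 3) → (2, 3, 2, 4) → (2, 3, 1, 4) → (2, 3, 1, 5))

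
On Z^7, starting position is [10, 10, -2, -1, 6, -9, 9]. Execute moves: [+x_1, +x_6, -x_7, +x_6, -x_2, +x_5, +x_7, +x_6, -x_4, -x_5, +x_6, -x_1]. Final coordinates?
(10, 9, -2, -2, 6, -5, 9)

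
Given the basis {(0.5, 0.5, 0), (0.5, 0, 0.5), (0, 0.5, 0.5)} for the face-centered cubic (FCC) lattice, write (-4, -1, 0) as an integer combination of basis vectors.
-5b₁ - 3b₂ + 3b₃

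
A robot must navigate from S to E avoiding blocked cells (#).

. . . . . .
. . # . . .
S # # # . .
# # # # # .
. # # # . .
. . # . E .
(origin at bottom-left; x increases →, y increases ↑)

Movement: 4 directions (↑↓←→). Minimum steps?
13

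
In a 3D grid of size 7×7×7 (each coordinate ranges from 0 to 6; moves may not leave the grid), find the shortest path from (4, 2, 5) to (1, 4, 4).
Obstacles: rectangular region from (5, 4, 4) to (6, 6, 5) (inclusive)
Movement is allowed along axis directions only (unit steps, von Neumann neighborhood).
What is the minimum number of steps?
6
(one shortest path: (4, 2, 5) → (3, 2, 5) → (2, 2, 5) → (1, 2, 5) → (1, 3, 5) → (1, 4, 5) → (1, 4, 4))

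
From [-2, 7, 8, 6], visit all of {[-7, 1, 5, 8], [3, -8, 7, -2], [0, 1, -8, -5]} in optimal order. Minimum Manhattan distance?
77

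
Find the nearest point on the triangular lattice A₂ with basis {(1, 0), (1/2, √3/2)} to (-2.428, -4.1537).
(-2.5, -4.33)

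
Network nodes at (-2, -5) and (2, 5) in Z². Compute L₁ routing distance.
14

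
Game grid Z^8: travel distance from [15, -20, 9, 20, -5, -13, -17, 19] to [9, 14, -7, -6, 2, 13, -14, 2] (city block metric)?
135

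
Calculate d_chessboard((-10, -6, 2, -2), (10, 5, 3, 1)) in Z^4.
20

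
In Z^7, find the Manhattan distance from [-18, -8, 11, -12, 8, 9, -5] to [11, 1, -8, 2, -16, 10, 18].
119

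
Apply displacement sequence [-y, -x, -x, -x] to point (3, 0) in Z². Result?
(0, -1)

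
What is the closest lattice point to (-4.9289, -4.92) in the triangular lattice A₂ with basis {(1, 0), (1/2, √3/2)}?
(-5, -5.196)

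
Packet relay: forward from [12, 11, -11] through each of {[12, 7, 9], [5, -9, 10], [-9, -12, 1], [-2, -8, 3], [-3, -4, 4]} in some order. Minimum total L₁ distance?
86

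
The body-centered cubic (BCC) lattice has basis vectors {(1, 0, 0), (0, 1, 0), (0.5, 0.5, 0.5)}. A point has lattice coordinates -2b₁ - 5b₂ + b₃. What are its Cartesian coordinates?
(-1.5, -4.5, 0.5)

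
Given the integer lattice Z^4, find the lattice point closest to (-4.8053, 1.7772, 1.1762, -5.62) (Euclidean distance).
(-5, 2, 1, -6)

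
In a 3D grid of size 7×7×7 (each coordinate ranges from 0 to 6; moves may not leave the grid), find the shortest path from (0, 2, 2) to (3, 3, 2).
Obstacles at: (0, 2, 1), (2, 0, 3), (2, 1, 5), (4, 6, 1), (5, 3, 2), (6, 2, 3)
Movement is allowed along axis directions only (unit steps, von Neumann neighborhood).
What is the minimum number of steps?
4
(one shortest path: (0, 2, 2) → (1, 2, 2) → (2, 2, 2) → (3, 2, 2) → (3, 3, 2))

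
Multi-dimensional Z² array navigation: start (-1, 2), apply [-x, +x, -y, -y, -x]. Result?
(-2, 0)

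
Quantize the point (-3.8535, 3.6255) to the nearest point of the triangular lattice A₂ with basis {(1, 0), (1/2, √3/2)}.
(-4, 3.464)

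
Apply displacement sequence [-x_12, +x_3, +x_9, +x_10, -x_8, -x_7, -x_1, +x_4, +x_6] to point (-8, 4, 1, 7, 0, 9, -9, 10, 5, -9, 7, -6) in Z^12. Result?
(-9, 4, 2, 8, 0, 10, -10, 9, 6, -8, 7, -7)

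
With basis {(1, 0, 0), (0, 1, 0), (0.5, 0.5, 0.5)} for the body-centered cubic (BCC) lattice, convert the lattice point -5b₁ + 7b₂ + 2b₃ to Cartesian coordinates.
(-4, 8, 1)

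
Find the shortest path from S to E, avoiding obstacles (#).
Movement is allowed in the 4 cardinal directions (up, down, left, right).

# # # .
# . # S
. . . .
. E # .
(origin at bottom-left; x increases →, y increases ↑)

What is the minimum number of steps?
4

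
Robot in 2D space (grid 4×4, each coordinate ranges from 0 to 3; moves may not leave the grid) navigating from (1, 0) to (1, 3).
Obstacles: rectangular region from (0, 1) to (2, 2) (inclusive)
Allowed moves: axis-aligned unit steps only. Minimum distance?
7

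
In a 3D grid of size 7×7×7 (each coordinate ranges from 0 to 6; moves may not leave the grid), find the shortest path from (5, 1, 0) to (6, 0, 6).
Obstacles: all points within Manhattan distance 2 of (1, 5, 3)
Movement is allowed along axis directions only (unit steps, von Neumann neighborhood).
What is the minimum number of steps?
8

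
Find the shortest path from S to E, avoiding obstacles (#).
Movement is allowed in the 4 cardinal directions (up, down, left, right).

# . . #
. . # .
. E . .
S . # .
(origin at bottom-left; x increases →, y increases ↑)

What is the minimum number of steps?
2
(one shortest path: (0, 0) → (1, 0) → (1, 1))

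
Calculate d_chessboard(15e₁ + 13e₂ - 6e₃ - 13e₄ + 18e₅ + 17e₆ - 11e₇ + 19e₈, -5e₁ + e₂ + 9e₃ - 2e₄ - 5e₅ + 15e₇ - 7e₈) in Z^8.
26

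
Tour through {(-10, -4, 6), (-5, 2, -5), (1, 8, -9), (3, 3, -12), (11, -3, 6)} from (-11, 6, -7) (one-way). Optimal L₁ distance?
86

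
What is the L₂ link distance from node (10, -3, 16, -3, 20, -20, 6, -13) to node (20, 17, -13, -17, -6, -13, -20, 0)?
55.7405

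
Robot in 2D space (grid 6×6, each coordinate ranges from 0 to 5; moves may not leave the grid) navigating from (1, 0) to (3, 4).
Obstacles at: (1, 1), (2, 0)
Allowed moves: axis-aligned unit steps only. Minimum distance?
8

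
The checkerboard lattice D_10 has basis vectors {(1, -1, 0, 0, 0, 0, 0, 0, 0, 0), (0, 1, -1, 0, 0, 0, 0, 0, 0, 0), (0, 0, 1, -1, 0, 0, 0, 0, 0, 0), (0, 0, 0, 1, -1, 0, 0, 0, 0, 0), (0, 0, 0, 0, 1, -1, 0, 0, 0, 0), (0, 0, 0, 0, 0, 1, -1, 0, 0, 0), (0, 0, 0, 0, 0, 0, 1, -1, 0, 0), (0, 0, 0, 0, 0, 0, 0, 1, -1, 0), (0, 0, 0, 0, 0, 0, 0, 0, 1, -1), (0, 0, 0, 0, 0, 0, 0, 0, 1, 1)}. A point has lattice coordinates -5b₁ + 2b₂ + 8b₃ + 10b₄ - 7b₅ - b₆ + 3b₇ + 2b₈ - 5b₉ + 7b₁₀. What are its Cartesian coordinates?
(-5, 7, 6, 2, -17, 6, 4, -1, 0, 12)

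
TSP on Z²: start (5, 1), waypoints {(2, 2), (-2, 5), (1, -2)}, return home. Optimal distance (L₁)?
28
(one optimal route: (5, 1) → (2, 2) → (-2, 5) → (1, -2) → (5, 1))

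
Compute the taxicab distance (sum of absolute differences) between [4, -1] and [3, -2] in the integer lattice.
2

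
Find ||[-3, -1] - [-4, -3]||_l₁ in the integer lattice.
3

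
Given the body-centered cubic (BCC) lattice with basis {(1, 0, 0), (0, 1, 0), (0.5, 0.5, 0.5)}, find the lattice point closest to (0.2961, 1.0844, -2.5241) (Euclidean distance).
(0.5, 1.5, -2.5)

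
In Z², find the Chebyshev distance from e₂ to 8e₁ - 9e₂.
10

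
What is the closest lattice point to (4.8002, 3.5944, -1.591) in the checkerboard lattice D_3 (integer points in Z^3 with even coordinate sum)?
(5, 4, -1)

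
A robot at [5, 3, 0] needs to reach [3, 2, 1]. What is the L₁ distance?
4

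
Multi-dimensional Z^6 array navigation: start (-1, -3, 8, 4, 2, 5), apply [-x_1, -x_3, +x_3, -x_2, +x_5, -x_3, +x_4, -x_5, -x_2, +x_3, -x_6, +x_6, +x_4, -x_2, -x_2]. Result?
(-2, -7, 8, 6, 2, 5)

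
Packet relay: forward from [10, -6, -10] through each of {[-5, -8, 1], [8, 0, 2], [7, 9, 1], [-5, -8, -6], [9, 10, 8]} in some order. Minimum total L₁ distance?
71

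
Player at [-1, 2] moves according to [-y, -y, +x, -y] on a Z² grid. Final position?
(0, -1)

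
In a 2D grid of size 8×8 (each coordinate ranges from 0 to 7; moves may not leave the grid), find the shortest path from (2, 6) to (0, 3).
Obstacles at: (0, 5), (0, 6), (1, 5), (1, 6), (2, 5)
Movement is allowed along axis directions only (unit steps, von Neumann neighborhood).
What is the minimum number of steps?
7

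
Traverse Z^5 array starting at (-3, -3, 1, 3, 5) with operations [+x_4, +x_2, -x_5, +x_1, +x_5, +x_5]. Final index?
(-2, -2, 1, 4, 6)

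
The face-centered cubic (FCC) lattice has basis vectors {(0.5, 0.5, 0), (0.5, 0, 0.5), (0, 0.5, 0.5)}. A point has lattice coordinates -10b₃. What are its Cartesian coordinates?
(0, -5, -5)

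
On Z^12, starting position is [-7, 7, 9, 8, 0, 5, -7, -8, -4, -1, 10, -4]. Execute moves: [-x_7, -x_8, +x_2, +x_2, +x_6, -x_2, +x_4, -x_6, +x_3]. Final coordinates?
(-7, 8, 10, 9, 0, 5, -8, -9, -4, -1, 10, -4)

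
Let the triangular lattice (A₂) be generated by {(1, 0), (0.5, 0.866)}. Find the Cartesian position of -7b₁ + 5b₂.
(-4.5, 4.33)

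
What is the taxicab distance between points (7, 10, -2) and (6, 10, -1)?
2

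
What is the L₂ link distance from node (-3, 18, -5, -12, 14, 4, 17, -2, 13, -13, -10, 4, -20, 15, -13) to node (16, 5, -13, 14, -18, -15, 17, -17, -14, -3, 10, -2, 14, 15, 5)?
75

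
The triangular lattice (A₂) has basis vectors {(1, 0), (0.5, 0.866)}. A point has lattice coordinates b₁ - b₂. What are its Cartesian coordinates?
(0.5, -0.866)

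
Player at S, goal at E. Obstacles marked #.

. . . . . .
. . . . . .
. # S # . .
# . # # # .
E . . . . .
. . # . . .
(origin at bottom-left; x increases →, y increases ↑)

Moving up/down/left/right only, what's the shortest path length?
12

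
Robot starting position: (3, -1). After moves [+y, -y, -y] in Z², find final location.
(3, -2)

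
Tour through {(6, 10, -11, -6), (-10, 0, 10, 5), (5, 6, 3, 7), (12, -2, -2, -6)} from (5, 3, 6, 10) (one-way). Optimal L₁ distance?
113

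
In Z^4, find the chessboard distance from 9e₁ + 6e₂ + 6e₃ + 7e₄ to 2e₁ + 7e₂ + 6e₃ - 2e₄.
9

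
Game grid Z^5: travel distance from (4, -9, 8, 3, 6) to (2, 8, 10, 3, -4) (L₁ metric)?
31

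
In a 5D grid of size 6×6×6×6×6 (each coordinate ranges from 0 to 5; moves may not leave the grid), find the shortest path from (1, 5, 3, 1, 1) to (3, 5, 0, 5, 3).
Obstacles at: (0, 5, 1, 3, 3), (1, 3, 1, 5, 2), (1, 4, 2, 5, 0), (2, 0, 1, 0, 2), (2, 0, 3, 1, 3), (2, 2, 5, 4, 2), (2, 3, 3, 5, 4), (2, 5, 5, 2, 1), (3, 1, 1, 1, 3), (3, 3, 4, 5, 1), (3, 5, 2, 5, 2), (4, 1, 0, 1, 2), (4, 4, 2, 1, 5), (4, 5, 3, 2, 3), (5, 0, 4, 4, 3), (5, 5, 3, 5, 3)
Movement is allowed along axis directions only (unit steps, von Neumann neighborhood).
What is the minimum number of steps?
11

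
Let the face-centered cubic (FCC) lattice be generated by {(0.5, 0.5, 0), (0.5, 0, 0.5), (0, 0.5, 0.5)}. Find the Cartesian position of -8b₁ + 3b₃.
(-4, -2.5, 1.5)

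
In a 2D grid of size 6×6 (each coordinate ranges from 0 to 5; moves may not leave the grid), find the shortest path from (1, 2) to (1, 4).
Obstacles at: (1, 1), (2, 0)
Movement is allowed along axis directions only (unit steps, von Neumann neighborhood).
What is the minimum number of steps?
2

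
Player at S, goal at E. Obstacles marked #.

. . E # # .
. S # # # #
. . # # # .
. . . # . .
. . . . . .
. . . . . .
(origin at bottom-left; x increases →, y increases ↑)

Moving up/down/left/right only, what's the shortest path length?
2
(one shortest path: (1, 4) → (1, 5) → (2, 5))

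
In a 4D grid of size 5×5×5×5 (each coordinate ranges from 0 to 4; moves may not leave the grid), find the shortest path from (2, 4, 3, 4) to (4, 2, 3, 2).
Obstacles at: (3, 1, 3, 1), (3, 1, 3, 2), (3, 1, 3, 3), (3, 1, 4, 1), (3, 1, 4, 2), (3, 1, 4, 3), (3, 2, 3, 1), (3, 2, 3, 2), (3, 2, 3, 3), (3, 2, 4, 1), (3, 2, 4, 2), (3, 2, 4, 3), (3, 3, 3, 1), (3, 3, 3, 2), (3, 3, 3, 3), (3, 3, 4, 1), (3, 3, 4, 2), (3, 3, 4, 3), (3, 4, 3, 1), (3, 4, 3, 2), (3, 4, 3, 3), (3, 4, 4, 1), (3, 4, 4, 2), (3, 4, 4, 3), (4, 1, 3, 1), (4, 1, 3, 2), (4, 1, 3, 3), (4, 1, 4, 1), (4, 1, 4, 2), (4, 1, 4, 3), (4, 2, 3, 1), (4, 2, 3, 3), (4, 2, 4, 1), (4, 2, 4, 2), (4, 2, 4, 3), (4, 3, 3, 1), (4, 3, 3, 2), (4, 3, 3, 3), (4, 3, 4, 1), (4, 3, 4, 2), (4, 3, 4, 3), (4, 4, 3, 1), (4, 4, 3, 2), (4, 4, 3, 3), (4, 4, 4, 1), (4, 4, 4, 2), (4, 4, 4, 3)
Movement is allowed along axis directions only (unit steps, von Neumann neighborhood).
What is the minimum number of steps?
8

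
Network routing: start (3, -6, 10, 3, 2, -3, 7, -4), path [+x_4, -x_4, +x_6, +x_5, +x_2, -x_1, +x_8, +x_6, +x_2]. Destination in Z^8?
(2, -4, 10, 3, 3, -1, 7, -3)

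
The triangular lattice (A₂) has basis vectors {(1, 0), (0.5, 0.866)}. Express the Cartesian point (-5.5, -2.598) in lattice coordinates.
-4b₁ - 3b₂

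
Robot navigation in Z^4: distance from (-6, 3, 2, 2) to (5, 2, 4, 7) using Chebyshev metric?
11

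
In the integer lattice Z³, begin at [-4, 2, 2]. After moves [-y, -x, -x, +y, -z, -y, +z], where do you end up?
(-6, 1, 2)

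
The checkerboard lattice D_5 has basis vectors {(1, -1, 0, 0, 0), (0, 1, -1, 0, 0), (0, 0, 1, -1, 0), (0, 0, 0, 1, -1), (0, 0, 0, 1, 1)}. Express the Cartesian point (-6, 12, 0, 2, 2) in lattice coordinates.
-6b₁ + 6b₂ + 6b₃ + 3b₄ + 5b₅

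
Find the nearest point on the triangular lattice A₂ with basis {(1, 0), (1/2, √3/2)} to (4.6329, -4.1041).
(4.5, -4.33)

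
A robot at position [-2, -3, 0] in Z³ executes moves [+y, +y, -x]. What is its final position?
(-3, -1, 0)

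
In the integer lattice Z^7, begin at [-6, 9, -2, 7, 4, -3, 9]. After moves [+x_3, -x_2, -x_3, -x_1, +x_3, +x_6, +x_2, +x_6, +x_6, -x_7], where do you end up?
(-7, 9, -1, 7, 4, 0, 8)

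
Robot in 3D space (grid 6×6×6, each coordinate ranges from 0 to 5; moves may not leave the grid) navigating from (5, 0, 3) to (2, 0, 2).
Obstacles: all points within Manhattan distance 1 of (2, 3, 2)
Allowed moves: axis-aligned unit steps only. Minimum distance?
4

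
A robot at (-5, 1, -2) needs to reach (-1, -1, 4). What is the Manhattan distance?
12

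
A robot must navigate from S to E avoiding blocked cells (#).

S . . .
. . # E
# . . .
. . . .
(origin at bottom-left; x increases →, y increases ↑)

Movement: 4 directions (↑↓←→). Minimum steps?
4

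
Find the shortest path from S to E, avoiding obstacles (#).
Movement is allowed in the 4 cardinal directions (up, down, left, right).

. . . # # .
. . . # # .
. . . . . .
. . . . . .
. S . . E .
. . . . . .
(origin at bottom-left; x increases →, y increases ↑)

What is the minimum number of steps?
3
(one shortest path: (1, 1) → (2, 1) → (3, 1) → (4, 1))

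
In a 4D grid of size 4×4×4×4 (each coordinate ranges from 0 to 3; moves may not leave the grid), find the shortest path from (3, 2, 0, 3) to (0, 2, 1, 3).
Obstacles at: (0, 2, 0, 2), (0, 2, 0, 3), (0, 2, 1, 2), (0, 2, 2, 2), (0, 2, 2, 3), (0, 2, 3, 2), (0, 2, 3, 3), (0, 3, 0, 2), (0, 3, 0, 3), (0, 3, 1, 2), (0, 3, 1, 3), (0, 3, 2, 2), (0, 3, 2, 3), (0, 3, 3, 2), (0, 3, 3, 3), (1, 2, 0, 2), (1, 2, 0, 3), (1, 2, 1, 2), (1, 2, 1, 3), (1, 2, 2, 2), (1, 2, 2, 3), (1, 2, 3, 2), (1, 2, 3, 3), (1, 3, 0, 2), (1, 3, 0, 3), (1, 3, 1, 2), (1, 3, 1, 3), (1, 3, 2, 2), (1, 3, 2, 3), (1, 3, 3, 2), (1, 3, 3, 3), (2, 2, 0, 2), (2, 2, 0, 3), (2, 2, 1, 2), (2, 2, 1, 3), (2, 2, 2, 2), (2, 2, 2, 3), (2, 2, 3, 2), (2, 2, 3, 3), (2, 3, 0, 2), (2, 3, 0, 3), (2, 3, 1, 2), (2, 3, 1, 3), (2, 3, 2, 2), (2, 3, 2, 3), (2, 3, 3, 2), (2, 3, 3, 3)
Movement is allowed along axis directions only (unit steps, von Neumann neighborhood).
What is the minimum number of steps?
6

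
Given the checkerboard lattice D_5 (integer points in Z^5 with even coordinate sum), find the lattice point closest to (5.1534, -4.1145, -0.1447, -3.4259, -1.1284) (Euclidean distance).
(5, -4, 0, -4, -1)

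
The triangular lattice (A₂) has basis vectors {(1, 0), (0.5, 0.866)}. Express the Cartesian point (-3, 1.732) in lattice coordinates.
-4b₁ + 2b₂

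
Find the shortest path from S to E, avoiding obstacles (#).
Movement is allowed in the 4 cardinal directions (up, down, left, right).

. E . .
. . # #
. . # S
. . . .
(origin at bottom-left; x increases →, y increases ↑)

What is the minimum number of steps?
6
(one shortest path: (3, 1) → (3, 0) → (2, 0) → (1, 0) → (1, 1) → (1, 2) → (1, 3))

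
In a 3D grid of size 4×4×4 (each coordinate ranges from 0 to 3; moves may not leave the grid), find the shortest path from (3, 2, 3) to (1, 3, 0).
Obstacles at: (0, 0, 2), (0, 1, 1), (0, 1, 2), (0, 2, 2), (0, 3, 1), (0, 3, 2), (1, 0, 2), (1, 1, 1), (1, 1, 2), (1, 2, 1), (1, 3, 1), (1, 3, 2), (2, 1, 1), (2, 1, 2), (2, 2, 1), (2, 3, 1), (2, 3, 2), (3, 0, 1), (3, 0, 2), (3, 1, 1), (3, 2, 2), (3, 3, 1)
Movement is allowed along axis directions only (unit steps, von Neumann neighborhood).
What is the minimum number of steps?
10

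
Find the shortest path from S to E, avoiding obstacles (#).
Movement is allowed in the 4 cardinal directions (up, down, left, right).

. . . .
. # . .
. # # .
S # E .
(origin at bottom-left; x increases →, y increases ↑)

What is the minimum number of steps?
10
(one shortest path: (0, 0) → (0, 1) → (0, 2) → (0, 3) → (1, 3) → (2, 3) → (3, 3) → (3, 2) → (3, 1) → (3, 0) → (2, 0))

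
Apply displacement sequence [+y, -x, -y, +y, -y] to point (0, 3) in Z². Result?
(-1, 3)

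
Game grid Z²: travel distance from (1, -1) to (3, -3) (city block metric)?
4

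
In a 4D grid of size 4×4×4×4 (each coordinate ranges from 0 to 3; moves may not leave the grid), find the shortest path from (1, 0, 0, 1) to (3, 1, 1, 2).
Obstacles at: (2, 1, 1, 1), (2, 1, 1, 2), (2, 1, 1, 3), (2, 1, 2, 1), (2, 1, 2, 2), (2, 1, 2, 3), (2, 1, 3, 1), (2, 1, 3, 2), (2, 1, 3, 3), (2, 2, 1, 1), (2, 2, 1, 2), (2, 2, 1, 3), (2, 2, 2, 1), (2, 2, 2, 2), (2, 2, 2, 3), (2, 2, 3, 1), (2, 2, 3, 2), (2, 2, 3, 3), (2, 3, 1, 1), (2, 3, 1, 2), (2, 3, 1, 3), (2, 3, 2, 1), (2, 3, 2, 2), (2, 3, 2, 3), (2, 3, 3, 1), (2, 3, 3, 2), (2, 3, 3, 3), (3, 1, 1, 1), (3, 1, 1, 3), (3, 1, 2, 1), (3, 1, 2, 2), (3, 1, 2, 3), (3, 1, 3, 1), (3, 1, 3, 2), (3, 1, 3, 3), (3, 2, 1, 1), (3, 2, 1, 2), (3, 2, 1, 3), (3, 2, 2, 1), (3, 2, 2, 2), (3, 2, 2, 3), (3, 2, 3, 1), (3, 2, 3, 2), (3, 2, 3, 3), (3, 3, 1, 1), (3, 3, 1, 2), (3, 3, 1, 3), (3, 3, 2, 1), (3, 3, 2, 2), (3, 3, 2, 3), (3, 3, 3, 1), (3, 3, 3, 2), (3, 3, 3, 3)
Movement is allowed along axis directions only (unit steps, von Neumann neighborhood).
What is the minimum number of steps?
5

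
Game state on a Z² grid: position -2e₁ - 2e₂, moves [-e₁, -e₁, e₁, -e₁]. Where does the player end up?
(-4, -2)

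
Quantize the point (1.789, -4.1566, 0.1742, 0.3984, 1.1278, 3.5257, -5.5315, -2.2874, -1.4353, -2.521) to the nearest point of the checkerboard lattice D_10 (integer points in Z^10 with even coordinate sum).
(2, -4, 0, 0, 1, 4, -6, -2, -1, -2)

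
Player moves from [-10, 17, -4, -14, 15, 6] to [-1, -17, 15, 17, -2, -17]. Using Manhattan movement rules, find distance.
133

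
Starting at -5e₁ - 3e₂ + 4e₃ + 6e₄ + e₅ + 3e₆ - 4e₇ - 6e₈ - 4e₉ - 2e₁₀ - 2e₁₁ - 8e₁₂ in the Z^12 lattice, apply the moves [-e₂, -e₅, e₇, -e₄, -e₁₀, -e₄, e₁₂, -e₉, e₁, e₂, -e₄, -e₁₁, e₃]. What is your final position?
(-4, -3, 5, 3, 0, 3, -3, -6, -5, -3, -3, -7)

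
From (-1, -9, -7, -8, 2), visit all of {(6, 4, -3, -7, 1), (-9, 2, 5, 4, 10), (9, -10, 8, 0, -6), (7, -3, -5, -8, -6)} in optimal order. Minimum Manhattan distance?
127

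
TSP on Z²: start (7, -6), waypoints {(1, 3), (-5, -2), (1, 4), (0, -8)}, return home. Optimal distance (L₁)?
48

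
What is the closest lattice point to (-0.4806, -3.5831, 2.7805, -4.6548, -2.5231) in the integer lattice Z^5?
(0, -4, 3, -5, -3)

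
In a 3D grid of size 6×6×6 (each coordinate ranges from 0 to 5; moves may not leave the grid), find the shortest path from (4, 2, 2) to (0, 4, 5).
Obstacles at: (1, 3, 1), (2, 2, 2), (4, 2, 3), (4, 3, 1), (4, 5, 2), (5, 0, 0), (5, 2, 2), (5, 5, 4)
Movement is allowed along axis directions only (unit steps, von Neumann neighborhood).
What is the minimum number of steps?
9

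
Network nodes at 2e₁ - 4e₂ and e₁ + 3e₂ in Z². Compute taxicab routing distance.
8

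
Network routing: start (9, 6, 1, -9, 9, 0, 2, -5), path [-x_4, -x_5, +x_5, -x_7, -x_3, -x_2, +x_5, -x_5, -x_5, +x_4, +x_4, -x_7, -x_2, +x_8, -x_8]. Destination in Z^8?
(9, 4, 0, -8, 8, 0, 0, -5)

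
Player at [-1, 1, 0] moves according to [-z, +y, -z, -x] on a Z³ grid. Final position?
(-2, 2, -2)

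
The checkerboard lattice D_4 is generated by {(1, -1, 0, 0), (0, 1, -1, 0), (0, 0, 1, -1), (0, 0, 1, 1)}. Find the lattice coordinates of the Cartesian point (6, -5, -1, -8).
6b₁ + b₂ + 4b₃ - 4b₄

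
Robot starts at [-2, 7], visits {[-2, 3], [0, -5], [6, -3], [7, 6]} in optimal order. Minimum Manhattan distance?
32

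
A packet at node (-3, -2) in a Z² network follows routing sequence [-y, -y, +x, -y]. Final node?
(-2, -5)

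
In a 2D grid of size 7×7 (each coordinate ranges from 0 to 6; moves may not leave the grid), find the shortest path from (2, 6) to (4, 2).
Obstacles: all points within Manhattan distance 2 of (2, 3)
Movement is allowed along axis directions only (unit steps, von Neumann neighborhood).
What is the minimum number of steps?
8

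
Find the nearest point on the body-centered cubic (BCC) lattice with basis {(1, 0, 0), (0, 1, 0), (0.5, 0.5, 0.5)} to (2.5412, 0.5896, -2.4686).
(2.5, 0.5, -2.5)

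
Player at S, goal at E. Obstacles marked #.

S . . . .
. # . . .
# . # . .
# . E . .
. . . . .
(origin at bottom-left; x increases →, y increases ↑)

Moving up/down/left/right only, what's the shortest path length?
7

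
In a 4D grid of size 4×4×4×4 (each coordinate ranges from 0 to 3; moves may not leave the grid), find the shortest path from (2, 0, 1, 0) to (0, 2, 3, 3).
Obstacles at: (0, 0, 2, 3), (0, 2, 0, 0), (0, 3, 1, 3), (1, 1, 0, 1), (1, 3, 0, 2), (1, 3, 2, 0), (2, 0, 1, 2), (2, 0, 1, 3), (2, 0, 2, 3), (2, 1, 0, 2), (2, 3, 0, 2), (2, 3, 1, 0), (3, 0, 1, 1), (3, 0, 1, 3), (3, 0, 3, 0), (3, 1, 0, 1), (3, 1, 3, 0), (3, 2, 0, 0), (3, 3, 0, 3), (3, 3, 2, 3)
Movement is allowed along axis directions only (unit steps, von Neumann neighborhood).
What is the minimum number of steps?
9
(one shortest path: (2, 0, 1, 0) → (1, 0, 1, 0) → (0, 0, 1, 0) → (0, 1, 1, 0) → (0, 2, 1, 0) → (0, 2, 2, 0) → (0, 2, 3, 0) → (0, 2, 3, 1) → (0, 2, 3, 2) → (0, 2, 3, 3))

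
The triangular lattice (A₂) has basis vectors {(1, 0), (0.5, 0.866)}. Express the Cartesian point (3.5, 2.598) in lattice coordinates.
2b₁ + 3b₂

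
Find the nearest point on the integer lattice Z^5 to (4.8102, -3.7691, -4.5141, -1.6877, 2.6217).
(5, -4, -5, -2, 3)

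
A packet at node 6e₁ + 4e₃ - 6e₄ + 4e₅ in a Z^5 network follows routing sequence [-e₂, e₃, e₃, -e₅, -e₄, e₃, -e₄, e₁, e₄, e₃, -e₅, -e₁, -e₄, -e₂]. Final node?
(6, -2, 8, -8, 2)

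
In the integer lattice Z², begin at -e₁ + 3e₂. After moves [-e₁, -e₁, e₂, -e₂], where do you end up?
(-3, 3)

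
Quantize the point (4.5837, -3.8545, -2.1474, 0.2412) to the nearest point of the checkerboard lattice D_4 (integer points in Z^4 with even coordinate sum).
(4, -4, -2, 0)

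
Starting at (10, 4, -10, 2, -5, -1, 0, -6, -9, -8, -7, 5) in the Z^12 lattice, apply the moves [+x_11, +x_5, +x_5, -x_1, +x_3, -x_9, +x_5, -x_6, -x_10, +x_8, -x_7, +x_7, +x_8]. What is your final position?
(9, 4, -9, 2, -2, -2, 0, -4, -10, -9, -6, 5)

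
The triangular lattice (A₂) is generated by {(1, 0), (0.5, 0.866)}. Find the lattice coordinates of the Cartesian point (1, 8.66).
-4b₁ + 10b₂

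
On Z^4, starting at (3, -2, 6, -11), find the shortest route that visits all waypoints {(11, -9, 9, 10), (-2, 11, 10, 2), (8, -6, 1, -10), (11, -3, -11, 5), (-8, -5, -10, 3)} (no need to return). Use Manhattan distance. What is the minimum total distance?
147
(one optimal route: (3, -2, 6, -11) → (8, -6, 1, -10) → (11, -9, 9, 10) → (11, -3, -11, 5) → (-8, -5, -10, 3) → (-2, 11, 10, 2))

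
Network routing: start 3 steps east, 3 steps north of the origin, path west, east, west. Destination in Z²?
(2, 3)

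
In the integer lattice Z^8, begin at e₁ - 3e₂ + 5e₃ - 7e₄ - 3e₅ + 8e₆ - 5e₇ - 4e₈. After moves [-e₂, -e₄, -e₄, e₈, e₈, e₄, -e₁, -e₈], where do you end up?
(0, -4, 5, -8, -3, 8, -5, -3)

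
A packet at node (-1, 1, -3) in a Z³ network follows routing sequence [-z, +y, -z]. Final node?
(-1, 2, -5)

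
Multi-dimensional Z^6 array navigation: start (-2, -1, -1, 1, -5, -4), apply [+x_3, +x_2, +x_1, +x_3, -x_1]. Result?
(-2, 0, 1, 1, -5, -4)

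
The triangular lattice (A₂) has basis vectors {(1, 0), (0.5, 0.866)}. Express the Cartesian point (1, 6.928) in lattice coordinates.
-3b₁ + 8b₂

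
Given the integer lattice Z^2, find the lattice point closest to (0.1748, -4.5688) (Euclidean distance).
(0, -5)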